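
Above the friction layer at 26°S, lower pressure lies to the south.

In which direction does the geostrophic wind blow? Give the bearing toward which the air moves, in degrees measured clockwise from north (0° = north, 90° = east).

The pressure-gradient force points toward the south (bearing 180°).
Geostrophic balance: in the Southern Hemisphere the Coriolis force deflects motion to the left, so the geostrophic wind blows 90° to the left of the pressure-gradient force (low pressure on the right).
Rotating 180° by 90° counterclockwise gives 090° — the wind blows toward the east.

090°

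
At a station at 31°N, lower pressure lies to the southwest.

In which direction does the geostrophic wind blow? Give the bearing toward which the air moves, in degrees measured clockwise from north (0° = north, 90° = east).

The pressure-gradient force points toward the southwest (bearing 225°).
Geostrophic balance: in the Northern Hemisphere the Coriolis force deflects motion to the right, so the geostrophic wind blows 90° to the right of the pressure-gradient force (low pressure on the left).
Rotating 225° by 90° clockwise gives 315° — the wind blows toward the northwest.

315°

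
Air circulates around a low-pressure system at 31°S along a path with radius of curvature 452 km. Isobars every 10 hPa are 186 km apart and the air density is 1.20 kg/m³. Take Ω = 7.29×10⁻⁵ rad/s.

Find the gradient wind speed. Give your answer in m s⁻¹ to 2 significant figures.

Coriolis parameter at 31°S:
f = 2Ω sin φ = 2 × 7.29×10⁻⁵ × sin 31° = 7.51×10⁻⁵ s⁻¹
Pressure gradient: |∂P/∂n| = 1000 Pa / 186000 m = 5.38×10⁻³ Pa/m
Geostrophic speed: V_g = |∂P/∂n|/(fρ) = 5.38×10⁻³/(7.51×10⁻⁵ × 1.20) = 59.7 m/s
Around a low, centrifugal force acts outward with Coriolis, so pressure-gradient force balances both:
(1/ρ)|∂P/∂n| = fV + V²/R  →  V² + fR·V − fR·V_g = 0
With fR = 7.51×10⁻⁵ × 452×10³ m = 33.9 m/s:
V = [−fR + √((fR)² + 4 fR V_g)]/2 = [−33.9 + √(33.9² + 4×33.9×59.7)]/2 = 31.1 m/s
Subgeostrophic (V < V_g = 59.7 m/s), as expected around a low.

31 m s⁻¹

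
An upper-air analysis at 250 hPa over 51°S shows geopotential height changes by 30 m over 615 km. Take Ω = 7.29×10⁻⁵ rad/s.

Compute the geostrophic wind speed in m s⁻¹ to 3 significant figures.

Coriolis parameter at 51°S:
f = 2Ω sin φ = 2 × 7.29×10⁻⁵ × sin 51° = 1.13×10⁻⁴ s⁻¹
Height gradient: |∂Z/∂n| = 30 m / 615000 m = 4.88×10⁻⁵
On a pressure surface, geostrophic balance gives V_g = (g/f)|∂Z/∂n|:
V_g = 9.81 × 4.88×10⁻⁵ / 1.13×10⁻⁴ = 4.22 m/s

4.22 m s⁻¹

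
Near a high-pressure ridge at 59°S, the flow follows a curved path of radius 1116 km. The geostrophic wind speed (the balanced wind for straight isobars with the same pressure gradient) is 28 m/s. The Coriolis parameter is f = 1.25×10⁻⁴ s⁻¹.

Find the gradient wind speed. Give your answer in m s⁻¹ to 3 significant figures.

38.8 m s⁻¹

Around a high, pressure-gradient force acts outward with centrifugal, so Coriolis balances both:
fV = (1/ρ)|∂P/∂n| + V²/R  →  V² − fR·V + fR·V_g = 0
With fR = 1.25×10⁻⁴ × 1116×10³ m = 140 m/s:
V = [fR − √((fR)² − 4 fR V_g)]/2 = [140 − √(140² − 4×140×28)]/2 = 38.8 m/s
Supergeostrophic (V > V_g = 28 m/s), as expected around a high.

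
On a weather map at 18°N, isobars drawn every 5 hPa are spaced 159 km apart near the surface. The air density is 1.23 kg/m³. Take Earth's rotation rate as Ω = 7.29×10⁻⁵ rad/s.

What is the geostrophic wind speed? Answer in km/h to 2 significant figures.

200 km/h

Coriolis parameter at 18°N:
f = 2Ω sin φ = 2 × 7.29×10⁻⁵ × sin 18° = 4.51×10⁻⁵ s⁻¹
Pressure gradient: |∂P/∂n| = 500 Pa / 159000 m = 3.14×10⁻³ Pa/m
Geostrophic balance (pressure-gradient force = Coriolis force):
V_g = (1/(fρ)) |∂P/∂n| = 3.14×10⁻³ / (4.51×10⁻⁵ × 1.23) = 56.7 m/s
Converting: 56.7 m/s × 3.6 = 200 km/h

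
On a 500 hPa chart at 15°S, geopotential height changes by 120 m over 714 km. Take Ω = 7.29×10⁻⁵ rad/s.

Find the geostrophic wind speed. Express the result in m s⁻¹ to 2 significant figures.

Coriolis parameter at 15°S:
f = 2Ω sin φ = 2 × 7.29×10⁻⁵ × sin 15° = 3.77×10⁻⁵ s⁻¹
Height gradient: |∂Z/∂n| = 120 m / 714000 m = 1.68×10⁻⁴
On a pressure surface, geostrophic balance gives V_g = (g/f)|∂Z/∂n|:
V_g = 9.81 × 1.68×10⁻⁴ / 3.77×10⁻⁵ = 43.7 m/s

44 m s⁻¹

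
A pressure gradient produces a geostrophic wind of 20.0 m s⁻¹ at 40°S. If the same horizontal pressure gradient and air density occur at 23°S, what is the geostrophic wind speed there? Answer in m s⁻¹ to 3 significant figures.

With the same pressure gradient and density, V_g ∝ 1/f ∝ 1/sin φ.
V₂ = V₁ · sin φ₁ / sin φ₂ = 20.0 × sin 40° / sin 23°
V₂ = 20.0 × 0.6428/0.3907 = 32.9 m s⁻¹

32.9 m s⁻¹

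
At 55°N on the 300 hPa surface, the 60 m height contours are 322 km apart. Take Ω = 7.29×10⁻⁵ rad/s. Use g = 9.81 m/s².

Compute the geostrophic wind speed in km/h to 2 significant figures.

Coriolis parameter at 55°N:
f = 2Ω sin φ = 2 × 7.29×10⁻⁵ × sin 55° = 1.19×10⁻⁴ s⁻¹
Height gradient: |∂Z/∂n| = 60 m / 322000 m = 1.86×10⁻⁴
On a pressure surface, geostrophic balance gives V_g = (g/f)|∂Z/∂n|:
V_g = 9.81 × 1.86×10⁻⁴ / 1.19×10⁻⁴ = 15.3 m/s
Converting: 15.3 m/s × 3.6 = 55 km/h

55 km/h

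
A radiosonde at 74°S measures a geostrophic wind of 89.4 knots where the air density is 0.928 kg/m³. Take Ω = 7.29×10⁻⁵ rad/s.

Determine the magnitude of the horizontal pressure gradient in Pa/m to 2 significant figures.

Coriolis parameter at 74°S:
f = 2Ω sin φ = 2 × 7.29×10⁻⁵ × sin 74° = 1.40×10⁻⁴ s⁻¹
Wind speed in SI: 89.4 knots = 46.0 m/s
Geostrophic balance rearranged: |∂P/∂n| = f ρ V_g
|∂P/∂n| = 1.40×10⁻⁴ × 0.928 × 46.0 = 5.98×10⁻³ Pa/m

6.0×10⁻³ Pa/m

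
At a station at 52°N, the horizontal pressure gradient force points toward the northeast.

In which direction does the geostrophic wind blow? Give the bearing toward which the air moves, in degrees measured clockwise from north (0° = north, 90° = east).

The pressure-gradient force points toward the northeast (bearing 045°).
Geostrophic balance: in the Northern Hemisphere the Coriolis force deflects motion to the right, so the geostrophic wind blows 90° to the right of the pressure-gradient force (low pressure on the left).
Rotating 045° by 90° clockwise gives 135° — the wind blows toward the southeast.

135°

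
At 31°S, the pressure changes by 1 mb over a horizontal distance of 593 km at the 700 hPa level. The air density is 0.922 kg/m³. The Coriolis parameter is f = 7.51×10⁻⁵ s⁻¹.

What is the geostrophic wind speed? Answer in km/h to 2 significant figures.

Pressure gradient: |∂P/∂n| = 100 Pa / 593000 m = 1.69×10⁻⁴ Pa/m
Geostrophic balance (pressure-gradient force = Coriolis force):
V_g = (1/(fρ)) |∂P/∂n| = 1.69×10⁻⁴ / (7.51×10⁻⁵ × 0.922) = 2.44 m/s
Converting: 2.44 m/s × 3.6 = 8.8 km/h

8.8 km/h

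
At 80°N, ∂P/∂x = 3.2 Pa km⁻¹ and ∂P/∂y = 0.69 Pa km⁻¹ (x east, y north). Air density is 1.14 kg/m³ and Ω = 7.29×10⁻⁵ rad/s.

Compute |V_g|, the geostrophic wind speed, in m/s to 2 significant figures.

20 m/s

Coriolis parameter at 80°N:
f = 2Ω sin φ = 2 × 7.29×10⁻⁵ × sin 80° = 1.44×10⁻⁴ s⁻¹
Component geostrophic relations (x east, y north):
u_g = −(1/(fρ)) ∂P/∂y,  v_g = (1/(fρ)) ∂P/∂x
u_g = −(0.69×10⁻³)/(1.44×10⁻⁴ × 1.14) = −4.22 m/s;  v_g = (3.2×10⁻³)/(1.44×10⁻⁴ × 1.14) = 19.5 m/s
|V_g| = √(u_g² + v_g²) = 20.0 m/s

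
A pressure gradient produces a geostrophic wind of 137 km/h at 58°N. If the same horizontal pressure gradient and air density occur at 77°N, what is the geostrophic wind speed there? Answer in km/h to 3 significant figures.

With the same pressure gradient and density, V_g ∝ 1/f ∝ 1/sin φ.
V₂ = V₁ · sin φ₁ / sin φ₂ = 137 × sin 58° / sin 77°
V₂ = 137 × 0.8480/0.9744 = 119 km/h

119 km/h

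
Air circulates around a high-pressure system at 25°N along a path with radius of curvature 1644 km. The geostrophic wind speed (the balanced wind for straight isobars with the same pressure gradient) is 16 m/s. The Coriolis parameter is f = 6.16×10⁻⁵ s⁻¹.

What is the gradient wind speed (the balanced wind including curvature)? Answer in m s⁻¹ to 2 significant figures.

Around a high, pressure-gradient force acts outward with centrifugal, so Coriolis balances both:
fV = (1/ρ)|∂P/∂n| + V²/R  →  V² − fR·V + fR·V_g = 0
With fR = 6.16×10⁻⁵ × 1644×10³ m = 101 m/s:
V = [fR − √((fR)² − 4 fR V_g)]/2 = [101 − √(101² − 4×101×16)]/2 = 19.9 m/s
Supergeostrophic (V > V_g = 16 m/s), as expected around a high.

20 m s⁻¹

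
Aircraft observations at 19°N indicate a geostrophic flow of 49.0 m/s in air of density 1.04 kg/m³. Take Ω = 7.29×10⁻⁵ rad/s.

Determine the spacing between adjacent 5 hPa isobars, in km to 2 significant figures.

210 km

Coriolis parameter at 19°N:
f = 2Ω sin φ = 2 × 7.29×10⁻⁵ × sin 19° = 4.75×10⁻⁵ s⁻¹
Geostrophic balance rearranged: |∂P/∂n| = f ρ V_g
|∂P/∂n| = 4.75×10⁻⁵ × 1.04 × 49.0 = 2.42×10⁻³ Pa/m
Isobar spacing: Δn = ΔP/|∂P/∂n| = 500 Pa / 2.42×10⁻³ Pa/m = 206700 m ≈ 210 km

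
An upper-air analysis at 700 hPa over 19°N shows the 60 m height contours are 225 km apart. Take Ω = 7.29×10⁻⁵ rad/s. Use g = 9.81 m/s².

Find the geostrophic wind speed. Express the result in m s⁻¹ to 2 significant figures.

55 m s⁻¹

Coriolis parameter at 19°N:
f = 2Ω sin φ = 2 × 7.29×10⁻⁵ × sin 19° = 4.75×10⁻⁵ s⁻¹
Height gradient: |∂Z/∂n| = 60 m / 225000 m = 2.67×10⁻⁴
On a pressure surface, geostrophic balance gives V_g = (g/f)|∂Z/∂n|:
V_g = 9.81 × 2.67×10⁻⁴ / 4.75×10⁻⁵ = 55.1 m/s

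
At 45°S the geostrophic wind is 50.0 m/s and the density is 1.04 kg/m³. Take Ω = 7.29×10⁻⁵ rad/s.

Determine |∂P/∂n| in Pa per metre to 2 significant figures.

Coriolis parameter at 45°S:
f = 2Ω sin φ = 2 × 7.29×10⁻⁵ × sin 45° = 1.03×10⁻⁴ s⁻¹
Geostrophic balance rearranged: |∂P/∂n| = f ρ V_g
|∂P/∂n| = 1.03×10⁻⁴ × 1.04 × 50.0 = 5.36×10⁻³ Pa/m

5.4×10⁻³ Pa/m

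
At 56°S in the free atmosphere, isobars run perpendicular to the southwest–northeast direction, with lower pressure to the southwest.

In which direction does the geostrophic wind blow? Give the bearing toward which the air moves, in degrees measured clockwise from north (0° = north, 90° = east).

135°

The pressure-gradient force points toward the southwest (bearing 225°).
Geostrophic balance: in the Southern Hemisphere the Coriolis force deflects motion to the left, so the geostrophic wind blows 90° to the left of the pressure-gradient force (low pressure on the right).
Rotating 225° by 90° counterclockwise gives 135° — the wind blows toward the southeast.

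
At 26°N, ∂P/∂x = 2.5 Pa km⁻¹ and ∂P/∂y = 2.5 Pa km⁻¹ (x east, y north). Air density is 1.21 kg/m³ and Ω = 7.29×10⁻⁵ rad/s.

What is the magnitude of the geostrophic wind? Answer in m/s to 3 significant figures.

45.7 m/s

Coriolis parameter at 26°N:
f = 2Ω sin φ = 2 × 7.29×10⁻⁵ × sin 26° = 6.39×10⁻⁵ s⁻¹
Component geostrophic relations (x east, y north):
u_g = −(1/(fρ)) ∂P/∂y,  v_g = (1/(fρ)) ∂P/∂x
u_g = −(2.5×10⁻³)/(6.39×10⁻⁵ × 1.21) = −32.3 m/s;  v_g = (2.5×10⁻³)/(6.39×10⁻⁵ × 1.21) = 32.3 m/s
|V_g| = √(u_g² + v_g²) = 45.7 m/s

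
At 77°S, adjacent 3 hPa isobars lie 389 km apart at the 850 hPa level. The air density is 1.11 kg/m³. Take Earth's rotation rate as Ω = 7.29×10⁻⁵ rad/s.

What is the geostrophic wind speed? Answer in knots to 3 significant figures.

Coriolis parameter at 77°S:
f = 2Ω sin φ = 2 × 7.29×10⁻⁵ × sin 77° = 1.42×10⁻⁴ s⁻¹
Pressure gradient: |∂P/∂n| = 300 Pa / 389000 m = 7.71×10⁻⁴ Pa/m
Geostrophic balance (pressure-gradient force = Coriolis force):
V_g = (1/(fρ)) |∂P/∂n| = 7.71×10⁻⁴ / (1.42×10⁻⁴ × 1.11) = 4.89 m/s
Converting: 4.89 m/s × 1.944 = 9.51 knots

9.51 knots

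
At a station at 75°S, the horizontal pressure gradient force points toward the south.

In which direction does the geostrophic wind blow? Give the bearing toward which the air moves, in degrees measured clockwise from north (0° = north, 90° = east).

090°

The pressure-gradient force points toward the south (bearing 180°).
Geostrophic balance: in the Southern Hemisphere the Coriolis force deflects motion to the left, so the geostrophic wind blows 90° to the left of the pressure-gradient force (low pressure on the right).
Rotating 180° by 90° counterclockwise gives 090° — the wind blows toward the east.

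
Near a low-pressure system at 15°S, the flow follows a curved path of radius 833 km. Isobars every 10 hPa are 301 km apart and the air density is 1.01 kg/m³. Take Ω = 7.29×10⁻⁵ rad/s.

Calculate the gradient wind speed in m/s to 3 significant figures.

Coriolis parameter at 15°S:
f = 2Ω sin φ = 2 × 7.29×10⁻⁵ × sin 15° = 3.77×10⁻⁵ s⁻¹
Pressure gradient: |∂P/∂n| = 1000 Pa / 301000 m = 3.32×10⁻³ Pa/m
Geostrophic speed: V_g = |∂P/∂n|/(fρ) = 3.32×10⁻³/(3.77×10⁻⁵ × 1.01) = 87.2 m/s
Around a low, centrifugal force acts outward with Coriolis, so pressure-gradient force balances both:
(1/ρ)|∂P/∂n| = fV + V²/R  →  V² + fR·V − fR·V_g = 0
With fR = 3.77×10⁻⁵ × 833×10³ m = 31.4 m/s:
V = [−fR + √((fR)² + 4 fR V_g)]/2 = [−31.4 + √(31.4² + 4×31.4×87.2)]/2 = 38.9 m/s
Subgeostrophic (V < V_g = 87.2 m/s), as expected around a low.

38.9 m/s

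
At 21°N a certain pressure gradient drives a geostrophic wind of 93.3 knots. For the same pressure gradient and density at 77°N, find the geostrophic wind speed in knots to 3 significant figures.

With the same pressure gradient and density, V_g ∝ 1/f ∝ 1/sin φ.
V₂ = V₁ · sin φ₁ / sin φ₂ = 93.3 × sin 21° / sin 77°
V₂ = 93.3 × 0.3584/0.9744 = 34.3 knots

34.3 knots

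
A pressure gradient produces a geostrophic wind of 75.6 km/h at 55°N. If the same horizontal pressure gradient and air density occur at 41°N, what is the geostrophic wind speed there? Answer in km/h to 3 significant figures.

With the same pressure gradient and density, V_g ∝ 1/f ∝ 1/sin φ.
V₂ = V₁ · sin φ₁ / sin φ₂ = 75.6 × sin 55° / sin 41°
V₂ = 75.6 × 0.8192/0.6561 = 94.4 km/h

94.4 km/h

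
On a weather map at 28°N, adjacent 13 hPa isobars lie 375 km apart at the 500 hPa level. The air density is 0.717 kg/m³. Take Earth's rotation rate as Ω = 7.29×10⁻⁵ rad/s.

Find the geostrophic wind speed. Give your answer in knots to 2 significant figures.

Coriolis parameter at 28°N:
f = 2Ω sin φ = 2 × 7.29×10⁻⁵ × sin 28° = 6.84×10⁻⁵ s⁻¹
Pressure gradient: |∂P/∂n| = 1300 Pa / 375000 m = 3.47×10⁻³ Pa/m
Geostrophic balance (pressure-gradient force = Coriolis force):
V_g = (1/(fρ)) |∂P/∂n| = 3.47×10⁻³ / (6.84×10⁻⁵ × 0.717) = 70.6 m/s
Converting: 70.6 m/s × 1.944 = 140 knots

140 knots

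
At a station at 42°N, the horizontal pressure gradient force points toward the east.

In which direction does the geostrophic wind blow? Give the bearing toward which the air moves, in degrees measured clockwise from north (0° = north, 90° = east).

The pressure-gradient force points toward the east (bearing 090°).
Geostrophic balance: in the Northern Hemisphere the Coriolis force deflects motion to the right, so the geostrophic wind blows 90° to the right of the pressure-gradient force (low pressure on the left).
Rotating 090° by 90° clockwise gives 180° — the wind blows toward the south.

180°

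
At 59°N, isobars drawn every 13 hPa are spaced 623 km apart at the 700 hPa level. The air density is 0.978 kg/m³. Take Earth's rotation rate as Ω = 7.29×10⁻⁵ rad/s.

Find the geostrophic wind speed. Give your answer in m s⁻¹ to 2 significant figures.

17 m s⁻¹

Coriolis parameter at 59°N:
f = 2Ω sin φ = 2 × 7.29×10⁻⁵ × sin 59° = 1.25×10⁻⁴ s⁻¹
Pressure gradient: |∂P/∂n| = 1300 Pa / 623000 m = 2.09×10⁻³ Pa/m
Geostrophic balance (pressure-gradient force = Coriolis force):
V_g = (1/(fρ)) |∂P/∂n| = 2.09×10⁻³ / (1.25×10⁻⁴ × 0.978) = 17.1 m/s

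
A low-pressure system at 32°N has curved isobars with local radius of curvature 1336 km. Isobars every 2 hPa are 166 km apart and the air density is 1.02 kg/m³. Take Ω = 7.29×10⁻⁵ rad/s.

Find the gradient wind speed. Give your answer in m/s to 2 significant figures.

14 m/s

Coriolis parameter at 32°N:
f = 2Ω sin φ = 2 × 7.29×10⁻⁵ × sin 32° = 7.73×10⁻⁵ s⁻¹
Pressure gradient: |∂P/∂n| = 200 Pa / 166000 m = 1.20×10⁻³ Pa/m
Geostrophic speed: V_g = |∂P/∂n|/(fρ) = 1.20×10⁻³/(7.73×10⁻⁵ × 1.02) = 15.3 m/s
Around a low, centrifugal force acts outward with Coriolis, so pressure-gradient force balances both:
(1/ρ)|∂P/∂n| = fV + V²/R  →  V² + fR·V − fR·V_g = 0
With fR = 7.73×10⁻⁵ × 1336×10³ m = 103 m/s:
V = [−fR + √((fR)² + 4 fR V_g)]/2 = [−103 + √(103² + 4×103×15.3)]/2 = 13.5 m/s
Subgeostrophic (V < V_g = 15.3 m/s), as expected around a low.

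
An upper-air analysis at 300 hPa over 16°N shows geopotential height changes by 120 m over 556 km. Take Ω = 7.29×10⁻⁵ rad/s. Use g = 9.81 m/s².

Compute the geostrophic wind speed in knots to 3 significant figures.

Coriolis parameter at 16°N:
f = 2Ω sin φ = 2 × 7.29×10⁻⁵ × sin 16° = 4.02×10⁻⁵ s⁻¹
Height gradient: |∂Z/∂n| = 120 m / 556000 m = 2.16×10⁻⁴
On a pressure surface, geostrophic balance gives V_g = (g/f)|∂Z/∂n|:
V_g = 9.81 × 2.16×10⁻⁴ / 4.02×10⁻⁵ = 52.7 m/s
Converting: 52.7 m/s × 1.944 = 102 knots

102 knots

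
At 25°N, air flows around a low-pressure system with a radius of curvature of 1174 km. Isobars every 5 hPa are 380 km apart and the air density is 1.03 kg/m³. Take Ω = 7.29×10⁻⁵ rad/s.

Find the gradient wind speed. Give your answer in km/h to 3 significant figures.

Coriolis parameter at 25°N:
f = 2Ω sin φ = 2 × 7.29×10⁻⁵ × sin 25° = 6.16×10⁻⁵ s⁻¹
Pressure gradient: |∂P/∂n| = 500 Pa / 380000 m = 1.32×10⁻³ Pa/m
Geostrophic speed: V_g = |∂P/∂n|/(fρ) = 1.32×10⁻³/(6.16×10⁻⁵ × 1.03) = 20.7 m/s
Around a low, centrifugal force acts outward with Coriolis, so pressure-gradient force balances both:
(1/ρ)|∂P/∂n| = fV + V²/R  →  V² + fR·V − fR·V_g = 0
With fR = 6.16×10⁻⁵ × 1174×10³ m = 72.3 m/s:
V = [−fR + √((fR)² + 4 fR V_g)]/2 = [−72.3 + √(72.3² + 4×72.3×20.7)]/2 = 16.8 m/s
Subgeostrophic (V < V_g = 20.7 m/s), as expected around a low.
Converting: 16.8 m/s × 3.6 = 60.6 km/h

60.6 km/h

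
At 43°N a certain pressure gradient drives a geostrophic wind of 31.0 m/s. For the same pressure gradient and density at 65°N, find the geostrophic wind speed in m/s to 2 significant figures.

With the same pressure gradient and density, V_g ∝ 1/f ∝ 1/sin φ.
V₂ = V₁ · sin φ₁ / sin φ₂ = 31.0 × sin 43° / sin 65°
V₂ = 31.0 × 0.6820/0.9063 = 23 m/s

23 m/s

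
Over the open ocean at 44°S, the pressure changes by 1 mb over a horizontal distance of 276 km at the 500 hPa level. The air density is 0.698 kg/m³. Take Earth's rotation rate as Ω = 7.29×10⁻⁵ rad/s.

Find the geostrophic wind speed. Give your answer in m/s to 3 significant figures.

5.13 m/s

Coriolis parameter at 44°S:
f = 2Ω sin φ = 2 × 7.29×10⁻⁵ × sin 44° = 1.01×10⁻⁴ s⁻¹
Pressure gradient: |∂P/∂n| = 100 Pa / 276000 m = 3.62×10⁻⁴ Pa/m
Geostrophic balance (pressure-gradient force = Coriolis force):
V_g = (1/(fρ)) |∂P/∂n| = 3.62×10⁻⁴ / (1.01×10⁻⁴ × 0.698) = 5.13 m/s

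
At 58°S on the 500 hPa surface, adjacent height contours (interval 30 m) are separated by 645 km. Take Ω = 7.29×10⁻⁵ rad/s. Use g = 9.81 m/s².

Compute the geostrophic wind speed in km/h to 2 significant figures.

Coriolis parameter at 58°S:
f = 2Ω sin φ = 2 × 7.29×10⁻⁵ × sin 58° = 1.24×10⁻⁴ s⁻¹
Height gradient: |∂Z/∂n| = 30 m / 645000 m = 4.65×10⁻⁵
On a pressure surface, geostrophic balance gives V_g = (g/f)|∂Z/∂n|:
V_g = 9.81 × 4.65×10⁻⁵ / 1.24×10⁻⁴ = 3.69 m/s
Converting: 3.69 m/s × 3.6 = 13 km/h

13 km/h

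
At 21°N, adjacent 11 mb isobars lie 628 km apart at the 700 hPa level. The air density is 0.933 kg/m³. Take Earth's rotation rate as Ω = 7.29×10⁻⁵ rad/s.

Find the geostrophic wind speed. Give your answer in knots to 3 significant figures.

Coriolis parameter at 21°N:
f = 2Ω sin φ = 2 × 7.29×10⁻⁵ × sin 21° = 5.23×10⁻⁵ s⁻¹
Pressure gradient: |∂P/∂n| = 1100 Pa / 628000 m = 1.75×10⁻³ Pa/m
Geostrophic balance (pressure-gradient force = Coriolis force):
V_g = (1/(fρ)) |∂P/∂n| = 1.75×10⁻³ / (5.23×10⁻⁵ × 0.933) = 35.9 m/s
Converting: 35.9 m/s × 1.944 = 69.8 knots

69.8 knots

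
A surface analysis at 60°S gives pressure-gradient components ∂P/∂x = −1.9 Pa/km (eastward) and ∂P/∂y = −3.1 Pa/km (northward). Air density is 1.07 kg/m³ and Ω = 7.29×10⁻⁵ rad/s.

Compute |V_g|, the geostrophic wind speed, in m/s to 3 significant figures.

26.9 m/s

Coriolis parameter at 60°S:
f = 2Ω sin φ = 2 × 7.29×10⁻⁵ × sin 60° = 1.26×10⁻⁴ s⁻¹
In the Southern Hemisphere f is negative: f = −1.26×10⁻⁴ s⁻¹.
Component geostrophic relations (x east, y north):
u_g = −(1/(fρ)) ∂P/∂y,  v_g = (1/(fρ)) ∂P/∂x
u_g = −(−3.1×10⁻³)/(−1.26×10⁻⁴ × 1.07) = −22.9 m/s;  v_g = (−1.9×10⁻³)/(−1.26×10⁻⁴ × 1.07) = 14.1 m/s
|V_g| = √(u_g² + v_g²) = 26.9 m/s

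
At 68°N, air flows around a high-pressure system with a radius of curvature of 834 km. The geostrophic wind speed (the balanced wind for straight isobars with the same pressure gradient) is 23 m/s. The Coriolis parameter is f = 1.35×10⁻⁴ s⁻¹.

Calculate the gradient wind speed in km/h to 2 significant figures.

120 km/h

Around a high, pressure-gradient force acts outward with centrifugal, so Coriolis balances both:
fV = (1/ρ)|∂P/∂n| + V²/R  →  V² − fR·V + fR·V_g = 0
With fR = 1.35×10⁻⁴ × 834×10³ m = 113 m/s:
V = [fR − √((fR)² − 4 fR V_g)]/2 = [113 − √(113² − 4×113×23)]/2 = 32.2 m/s
Supergeostrophic (V > V_g = 23 m/s), as expected around a high.
Converting: 32.2 m/s × 3.6 = 120 km/h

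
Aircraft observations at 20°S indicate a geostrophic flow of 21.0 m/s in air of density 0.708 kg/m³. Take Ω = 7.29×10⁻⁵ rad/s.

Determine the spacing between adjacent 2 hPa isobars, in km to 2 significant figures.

Coriolis parameter at 20°S:
f = 2Ω sin φ = 2 × 7.29×10⁻⁵ × sin 20° = 4.99×10⁻⁵ s⁻¹
Geostrophic balance rearranged: |∂P/∂n| = f ρ V_g
|∂P/∂n| = 4.99×10⁻⁵ × 0.708 × 21.0 = 7.41×10⁻⁴ Pa/m
Isobar spacing: Δn = ΔP/|∂P/∂n| = 200 Pa / 7.41×10⁻⁴ Pa/m = 269754 m ≈ 270 km

270 km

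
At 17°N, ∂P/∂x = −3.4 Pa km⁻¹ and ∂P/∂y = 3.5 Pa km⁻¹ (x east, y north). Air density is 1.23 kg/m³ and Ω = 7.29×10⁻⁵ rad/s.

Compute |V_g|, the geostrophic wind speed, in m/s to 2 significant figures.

Coriolis parameter at 17°N:
f = 2Ω sin φ = 2 × 7.29×10⁻⁵ × sin 17° = 4.26×10⁻⁵ s⁻¹
Component geostrophic relations (x east, y north):
u_g = −(1/(fρ)) ∂P/∂y,  v_g = (1/(fρ)) ∂P/∂x
u_g = −(3.5×10⁻³)/(4.26×10⁻⁵ × 1.23) = −66.8 m/s;  v_g = (−3.4×10⁻³)/(4.26×10⁻⁵ × 1.23) = −64.8 m/s
|V_g| = √(u_g² + v_g²) = 93.1 m/s

93 m/s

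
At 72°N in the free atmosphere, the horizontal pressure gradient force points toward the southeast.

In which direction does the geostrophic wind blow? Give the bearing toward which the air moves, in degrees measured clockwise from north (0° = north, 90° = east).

225°

The pressure-gradient force points toward the southeast (bearing 135°).
Geostrophic balance: in the Northern Hemisphere the Coriolis force deflects motion to the right, so the geostrophic wind blows 90° to the right of the pressure-gradient force (low pressure on the left).
Rotating 135° by 90° clockwise gives 225° — the wind blows toward the southwest.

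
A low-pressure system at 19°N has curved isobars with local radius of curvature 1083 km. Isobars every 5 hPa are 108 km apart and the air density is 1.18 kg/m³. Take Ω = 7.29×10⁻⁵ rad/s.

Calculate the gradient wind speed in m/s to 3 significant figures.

Coriolis parameter at 19°N:
f = 2Ω sin φ = 2 × 7.29×10⁻⁵ × sin 19° = 4.75×10⁻⁵ s⁻¹
Pressure gradient: |∂P/∂n| = 500 Pa / 108000 m = 4.63×10⁻³ Pa/m
Geostrophic speed: V_g = |∂P/∂n|/(fρ) = 4.63×10⁻³/(4.75×10⁻⁵ × 1.18) = 82.7 m/s
Around a low, centrifugal force acts outward with Coriolis, so pressure-gradient force balances both:
(1/ρ)|∂P/∂n| = fV + V²/R  →  V² + fR·V − fR·V_g = 0
With fR = 4.75×10⁻⁵ × 1083×10³ m = 51.4 m/s:
V = [−fR + √((fR)² + 4 fR V_g)]/2 = [−51.4 + √(51.4² + 4×51.4×82.7)]/2 = 44.4 m/s
Subgeostrophic (V < V_g = 82.7 m/s), as expected around a low.

44.4 m/s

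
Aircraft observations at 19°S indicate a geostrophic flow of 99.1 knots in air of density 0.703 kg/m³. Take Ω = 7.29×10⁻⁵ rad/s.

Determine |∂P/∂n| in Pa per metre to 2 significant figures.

1.7×10⁻³ Pa/m

Coriolis parameter at 19°S:
f = 2Ω sin φ = 2 × 7.29×10⁻⁵ × sin 19° = 4.75×10⁻⁵ s⁻¹
Wind speed in SI: 99.1 knots = 51.0 m/s
Geostrophic balance rearranged: |∂P/∂n| = f ρ V_g
|∂P/∂n| = 4.75×10⁻⁵ × 0.703 × 51.0 = 1.70×10⁻³ Pa/m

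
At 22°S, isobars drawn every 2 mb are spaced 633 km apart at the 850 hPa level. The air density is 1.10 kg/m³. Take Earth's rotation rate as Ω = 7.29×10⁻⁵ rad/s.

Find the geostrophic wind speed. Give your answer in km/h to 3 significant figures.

Coriolis parameter at 22°S:
f = 2Ω sin φ = 2 × 7.29×10⁻⁵ × sin 22° = 5.46×10⁻⁵ s⁻¹
Pressure gradient: |∂P/∂n| = 200 Pa / 633000 m = 3.16×10⁻⁴ Pa/m
Geostrophic balance (pressure-gradient force = Coriolis force):
V_g = (1/(fρ)) |∂P/∂n| = 3.16×10⁻⁴ / (5.46×10⁻⁵ × 1.10) = 5.26 m/s
Converting: 5.26 m/s × 3.6 = 18.9 km/h

18.9 km/h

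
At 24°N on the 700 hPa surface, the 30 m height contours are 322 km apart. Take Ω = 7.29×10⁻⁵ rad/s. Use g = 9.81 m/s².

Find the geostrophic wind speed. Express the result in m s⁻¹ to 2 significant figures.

Coriolis parameter at 24°N:
f = 2Ω sin φ = 2 × 7.29×10⁻⁵ × sin 24° = 5.93×10⁻⁵ s⁻¹
Height gradient: |∂Z/∂n| = 30 m / 322000 m = 9.32×10⁻⁵
On a pressure surface, geostrophic balance gives V_g = (g/f)|∂Z/∂n|:
V_g = 9.81 × 9.32×10⁻⁵ / 5.93×10⁻⁵ = 15.4 m/s

15 m s⁻¹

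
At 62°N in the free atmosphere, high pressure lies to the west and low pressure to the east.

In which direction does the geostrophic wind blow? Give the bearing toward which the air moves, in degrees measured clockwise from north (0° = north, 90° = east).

The pressure-gradient force points toward the east (bearing 090°).
Geostrophic balance: in the Northern Hemisphere the Coriolis force deflects motion to the right, so the geostrophic wind blows 90° to the right of the pressure-gradient force (low pressure on the left).
Rotating 090° by 90° clockwise gives 180° — the wind blows toward the south.

180°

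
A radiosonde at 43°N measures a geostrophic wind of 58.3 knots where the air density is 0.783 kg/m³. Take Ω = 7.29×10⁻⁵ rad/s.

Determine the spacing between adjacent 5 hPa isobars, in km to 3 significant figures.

214 km

Coriolis parameter at 43°N:
f = 2Ω sin φ = 2 × 7.29×10⁻⁵ × sin 43° = 9.94×10⁻⁵ s⁻¹
Wind speed in SI: 58.3 knots = 30.0 m/s
Geostrophic balance rearranged: |∂P/∂n| = f ρ V_g
|∂P/∂n| = 9.94×10⁻⁵ × 0.783 × 30.0 = 2.34×10⁻³ Pa/m
Isobar spacing: Δn = ΔP/|∂P/∂n| = 500 Pa / 2.34×10⁻³ Pa/m = 214122 m ≈ 214 km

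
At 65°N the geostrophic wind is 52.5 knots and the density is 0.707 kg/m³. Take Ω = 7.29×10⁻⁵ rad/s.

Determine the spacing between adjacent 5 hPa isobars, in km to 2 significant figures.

Coriolis parameter at 65°N:
f = 2Ω sin φ = 2 × 7.29×10⁻⁵ × sin 65° = 1.32×10⁻⁴ s⁻¹
Wind speed in SI: 52.5 knots = 27.0 m/s
Geostrophic balance rearranged: |∂P/∂n| = f ρ V_g
|∂P/∂n| = 1.32×10⁻⁴ × 0.707 × 27.0 = 2.52×10⁻³ Pa/m
Isobar spacing: Δn = ΔP/|∂P/∂n| = 500 Pa / 2.52×10⁻³ Pa/m = 198162 m ≈ 200 km

200 km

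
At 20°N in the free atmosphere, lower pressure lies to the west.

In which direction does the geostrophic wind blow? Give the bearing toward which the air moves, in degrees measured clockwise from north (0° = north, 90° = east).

000°

The pressure-gradient force points toward the west (bearing 270°).
Geostrophic balance: in the Northern Hemisphere the Coriolis force deflects motion to the right, so the geostrophic wind blows 90° to the right of the pressure-gradient force (low pressure on the left).
Rotating 270° by 90° clockwise gives 000° — the wind blows toward the north.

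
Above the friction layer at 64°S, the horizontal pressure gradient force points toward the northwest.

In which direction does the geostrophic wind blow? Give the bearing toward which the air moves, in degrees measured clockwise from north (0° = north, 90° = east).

225°

The pressure-gradient force points toward the northwest (bearing 315°).
Geostrophic balance: in the Southern Hemisphere the Coriolis force deflects motion to the left, so the geostrophic wind blows 90° to the left of the pressure-gradient force (low pressure on the right).
Rotating 315° by 90° counterclockwise gives 225° — the wind blows toward the southwest.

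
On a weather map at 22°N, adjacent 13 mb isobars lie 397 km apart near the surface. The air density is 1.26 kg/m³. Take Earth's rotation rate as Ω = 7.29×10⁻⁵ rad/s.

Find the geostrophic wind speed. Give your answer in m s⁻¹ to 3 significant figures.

47.6 m s⁻¹

Coriolis parameter at 22°N:
f = 2Ω sin φ = 2 × 7.29×10⁻⁵ × sin 22° = 5.46×10⁻⁵ s⁻¹
Pressure gradient: |∂P/∂n| = 1300 Pa / 397000 m = 3.27×10⁻³ Pa/m
Geostrophic balance (pressure-gradient force = Coriolis force):
V_g = (1/(fρ)) |∂P/∂n| = 3.27×10⁻³ / (5.46×10⁻⁵ × 1.26) = 47.6 m/s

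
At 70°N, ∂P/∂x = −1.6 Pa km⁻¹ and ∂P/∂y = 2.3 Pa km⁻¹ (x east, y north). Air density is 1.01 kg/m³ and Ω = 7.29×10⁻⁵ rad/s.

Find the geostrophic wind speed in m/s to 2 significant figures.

20 m/s

Coriolis parameter at 70°N:
f = 2Ω sin φ = 2 × 7.29×10⁻⁵ × sin 70° = 1.37×10⁻⁴ s⁻¹
Component geostrophic relations (x east, y north):
u_g = −(1/(fρ)) ∂P/∂y,  v_g = (1/(fρ)) ∂P/∂x
u_g = −(2.3×10⁻³)/(1.37×10⁻⁴ × 1.01) = −16.6 m/s;  v_g = (−1.6×10⁻³)/(1.37×10⁻⁴ × 1.01) = −11.6 m/s
|V_g| = √(u_g² + v_g²) = 20.2 m/s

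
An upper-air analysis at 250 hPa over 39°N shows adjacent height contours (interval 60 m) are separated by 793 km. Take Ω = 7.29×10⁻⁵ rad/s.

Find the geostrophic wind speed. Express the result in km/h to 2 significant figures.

Coriolis parameter at 39°N:
f = 2Ω sin φ = 2 × 7.29×10⁻⁵ × sin 39° = 9.18×10⁻⁵ s⁻¹
Height gradient: |∂Z/∂n| = 60 m / 793000 m = 7.57×10⁻⁵
On a pressure surface, geostrophic balance gives V_g = (g/f)|∂Z/∂n|:
V_g = 9.81 × 7.57×10⁻⁵ / 9.18×10⁻⁵ = 8.09 m/s
Converting: 8.09 m/s × 3.6 = 29 km/h

29 km/h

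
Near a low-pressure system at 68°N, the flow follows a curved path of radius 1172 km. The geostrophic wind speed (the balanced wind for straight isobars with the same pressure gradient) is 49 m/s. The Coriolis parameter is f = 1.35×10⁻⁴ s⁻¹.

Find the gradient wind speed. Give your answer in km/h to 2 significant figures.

140 km/h

Around a low, centrifugal force acts outward with Coriolis, so pressure-gradient force balances both:
(1/ρ)|∂P/∂n| = fV + V²/R  →  V² + fR·V − fR·V_g = 0
With fR = 1.35×10⁻⁴ × 1172×10³ m = 158 m/s:
V = [−fR + √((fR)² + 4 fR V_g)]/2 = [−158 + √(158² + 4×158×49)]/2 = 39.3 m/s
Subgeostrophic (V < V_g = 49 m/s), as expected around a low.
Converting: 39.3 m/s × 3.6 = 140 km/h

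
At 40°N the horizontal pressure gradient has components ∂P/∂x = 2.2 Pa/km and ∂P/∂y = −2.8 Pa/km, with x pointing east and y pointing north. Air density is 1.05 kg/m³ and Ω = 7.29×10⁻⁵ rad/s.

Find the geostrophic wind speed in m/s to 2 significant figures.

36 m/s

Coriolis parameter at 40°N:
f = 2Ω sin φ = 2 × 7.29×10⁻⁵ × sin 40° = 9.37×10⁻⁵ s⁻¹
Component geostrophic relations (x east, y north):
u_g = −(1/(fρ)) ∂P/∂y,  v_g = (1/(fρ)) ∂P/∂x
u_g = −(−2.8×10⁻³)/(9.37×10⁻⁵ × 1.05) = 28.5 m/s;  v_g = (2.2×10⁻³)/(9.37×10⁻⁵ × 1.05) = 22.4 m/s
|V_g| = √(u_g² + v_g²) = 36.2 m/s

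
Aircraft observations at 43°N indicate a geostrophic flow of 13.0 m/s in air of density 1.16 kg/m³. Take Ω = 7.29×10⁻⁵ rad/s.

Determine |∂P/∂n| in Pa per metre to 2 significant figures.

Coriolis parameter at 43°N:
f = 2Ω sin φ = 2 × 7.29×10⁻⁵ × sin 43° = 9.94×10⁻⁵ s⁻¹
Geostrophic balance rearranged: |∂P/∂n| = f ρ V_g
|∂P/∂n| = 9.94×10⁻⁵ × 1.16 × 13.0 = 1.50×10⁻³ Pa/m

1.5×10⁻³ Pa/m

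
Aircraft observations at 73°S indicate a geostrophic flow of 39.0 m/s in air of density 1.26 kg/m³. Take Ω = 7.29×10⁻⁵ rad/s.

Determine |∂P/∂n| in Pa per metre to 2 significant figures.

6.9×10⁻³ Pa/m

Coriolis parameter at 73°S:
f = 2Ω sin φ = 2 × 7.29×10⁻⁵ × sin 73° = 1.39×10⁻⁴ s⁻¹
Geostrophic balance rearranged: |∂P/∂n| = f ρ V_g
|∂P/∂n| = 1.39×10⁻⁴ × 1.26 × 39.0 = 6.85×10⁻³ Pa/m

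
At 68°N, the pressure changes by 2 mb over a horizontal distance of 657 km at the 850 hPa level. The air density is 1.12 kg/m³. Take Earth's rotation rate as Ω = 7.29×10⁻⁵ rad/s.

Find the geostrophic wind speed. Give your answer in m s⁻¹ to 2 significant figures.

2.0 m s⁻¹

Coriolis parameter at 68°N:
f = 2Ω sin φ = 2 × 7.29×10⁻⁵ × sin 68° = 1.35×10⁻⁴ s⁻¹
Pressure gradient: |∂P/∂n| = 200 Pa / 657000 m = 3.04×10⁻⁴ Pa/m
Geostrophic balance (pressure-gradient force = Coriolis force):
V_g = (1/(fρ)) |∂P/∂n| = 3.04×10⁻⁴ / (1.35×10⁻⁴ × 1.12) = 2.01 m/s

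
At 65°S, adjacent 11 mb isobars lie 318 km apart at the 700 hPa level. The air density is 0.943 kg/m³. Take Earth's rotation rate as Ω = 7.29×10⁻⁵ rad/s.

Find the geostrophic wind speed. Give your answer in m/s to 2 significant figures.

28 m/s

Coriolis parameter at 65°S:
f = 2Ω sin φ = 2 × 7.29×10⁻⁵ × sin 65° = 1.32×10⁻⁴ s⁻¹
Pressure gradient: |∂P/∂n| = 1100 Pa / 318000 m = 3.46×10⁻³ Pa/m
Geostrophic balance (pressure-gradient force = Coriolis force):
V_g = (1/(fρ)) |∂P/∂n| = 3.46×10⁻³ / (1.32×10⁻⁴ × 0.943) = 27.8 m/s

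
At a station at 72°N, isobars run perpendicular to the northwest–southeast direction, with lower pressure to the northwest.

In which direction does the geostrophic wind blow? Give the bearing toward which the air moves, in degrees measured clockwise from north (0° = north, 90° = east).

The pressure-gradient force points toward the northwest (bearing 315°).
Geostrophic balance: in the Northern Hemisphere the Coriolis force deflects motion to the right, so the geostrophic wind blows 90° to the right of the pressure-gradient force (low pressure on the left).
Rotating 315° by 90° clockwise gives 045° — the wind blows toward the northeast.

045°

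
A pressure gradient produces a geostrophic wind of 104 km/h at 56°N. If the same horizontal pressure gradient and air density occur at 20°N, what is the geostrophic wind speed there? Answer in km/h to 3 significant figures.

With the same pressure gradient and density, V_g ∝ 1/f ∝ 1/sin φ.
V₂ = V₁ · sin φ₁ / sin φ₂ = 104 × sin 56° / sin 20°
V₂ = 104 × 0.8290/0.3420 = 252 km/h

252 km/h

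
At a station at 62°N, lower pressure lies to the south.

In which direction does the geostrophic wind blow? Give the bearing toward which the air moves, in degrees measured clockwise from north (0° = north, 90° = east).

270°

The pressure-gradient force points toward the south (bearing 180°).
Geostrophic balance: in the Northern Hemisphere the Coriolis force deflects motion to the right, so the geostrophic wind blows 90° to the right of the pressure-gradient force (low pressure on the left).
Rotating 180° by 90° clockwise gives 270° — the wind blows toward the west.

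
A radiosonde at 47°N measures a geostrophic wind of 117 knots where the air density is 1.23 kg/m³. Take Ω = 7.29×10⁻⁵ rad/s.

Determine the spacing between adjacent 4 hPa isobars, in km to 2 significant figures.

51 km

Coriolis parameter at 47°N:
f = 2Ω sin φ = 2 × 7.29×10⁻⁵ × sin 47° = 1.07×10⁻⁴ s⁻¹
Wind speed in SI: 117 knots = 60.2 m/s
Geostrophic balance rearranged: |∂P/∂n| = f ρ V_g
|∂P/∂n| = 1.07×10⁻⁴ × 1.23 × 60.2 = 7.89×10⁻³ Pa/m
Isobar spacing: Δn = ΔP/|∂P/∂n| = 400 Pa / 7.89×10⁻³ Pa/m = 50669 m ≈ 51 km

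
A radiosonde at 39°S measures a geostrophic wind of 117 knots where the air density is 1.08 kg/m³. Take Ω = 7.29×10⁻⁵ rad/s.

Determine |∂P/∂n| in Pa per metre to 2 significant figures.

6.0×10⁻³ Pa/m

Coriolis parameter at 39°S:
f = 2Ω sin φ = 2 × 7.29×10⁻⁵ × sin 39° = 9.18×10⁻⁵ s⁻¹
Wind speed in SI: 117 knots = 60.2 m/s
Geostrophic balance rearranged: |∂P/∂n| = f ρ V_g
|∂P/∂n| = 9.18×10⁻⁵ × 1.08 × 60.2 = 5.96×10⁻³ Pa/m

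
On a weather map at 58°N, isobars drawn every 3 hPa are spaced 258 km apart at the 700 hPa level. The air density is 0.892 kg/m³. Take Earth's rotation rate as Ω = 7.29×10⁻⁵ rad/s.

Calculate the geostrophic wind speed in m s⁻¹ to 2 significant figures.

11 m s⁻¹

Coriolis parameter at 58°N:
f = 2Ω sin φ = 2 × 7.29×10⁻⁵ × sin 58° = 1.24×10⁻⁴ s⁻¹
Pressure gradient: |∂P/∂n| = 300 Pa / 258000 m = 1.16×10⁻³ Pa/m
Geostrophic balance (pressure-gradient force = Coriolis force):
V_g = (1/(fρ)) |∂P/∂n| = 1.16×10⁻³ / (1.24×10⁻⁴ × 0.892) = 10.5 m/s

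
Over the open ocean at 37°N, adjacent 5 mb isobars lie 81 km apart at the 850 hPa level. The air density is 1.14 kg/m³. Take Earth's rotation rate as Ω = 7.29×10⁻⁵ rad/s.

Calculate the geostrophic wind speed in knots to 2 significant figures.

Coriolis parameter at 37°N:
f = 2Ω sin φ = 2 × 7.29×10⁻⁵ × sin 37° = 8.77×10⁻⁵ s⁻¹
Pressure gradient: |∂P/∂n| = 500 Pa / 81000 m = 6.17×10⁻³ Pa/m
Geostrophic balance (pressure-gradient force = Coriolis force):
V_g = (1/(fρ)) |∂P/∂n| = 6.17×10⁻³ / (8.77×10⁻⁵ × 1.14) = 61.7 m/s
Converting: 61.7 m/s × 1.944 = 120 knots

120 knots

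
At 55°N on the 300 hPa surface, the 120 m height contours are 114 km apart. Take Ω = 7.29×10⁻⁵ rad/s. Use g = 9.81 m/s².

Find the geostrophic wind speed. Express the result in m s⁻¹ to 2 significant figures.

86 m s⁻¹

Coriolis parameter at 55°N:
f = 2Ω sin φ = 2 × 7.29×10⁻⁵ × sin 55° = 1.19×10⁻⁴ s⁻¹
Height gradient: |∂Z/∂n| = 120 m / 114000 m = 1.05×10⁻³
On a pressure surface, geostrophic balance gives V_g = (g/f)|∂Z/∂n|:
V_g = 9.81 × 1.05×10⁻³ / 1.19×10⁻⁴ = 86.5 m/s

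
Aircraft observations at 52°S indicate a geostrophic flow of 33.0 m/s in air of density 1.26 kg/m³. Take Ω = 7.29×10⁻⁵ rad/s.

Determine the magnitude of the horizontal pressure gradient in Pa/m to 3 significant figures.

4.78×10⁻³ Pa/m

Coriolis parameter at 52°S:
f = 2Ω sin φ = 2 × 7.29×10⁻⁵ × sin 52° = 1.15×10⁻⁴ s⁻¹
Geostrophic balance rearranged: |∂P/∂n| = f ρ V_g
|∂P/∂n| = 1.15×10⁻⁴ × 1.26 × 33.0 = 4.78×10⁻³ Pa/m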